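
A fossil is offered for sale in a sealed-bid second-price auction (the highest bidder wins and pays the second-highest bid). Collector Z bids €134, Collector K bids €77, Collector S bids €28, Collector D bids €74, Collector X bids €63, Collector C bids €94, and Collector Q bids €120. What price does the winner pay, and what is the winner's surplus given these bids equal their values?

Sorted high to low: Collector Z €134; Collector Q €120; Collector C €94; Collector K €77; Collector D €74; Collector X €63; Collector S €28.
Collector Z is the highest bidder, so Collector Z wins.
Under the second-price rule, the price is the second-highest bid: €120.
Surplus = €134 − €120 = €14.

Price €120; surplus €14.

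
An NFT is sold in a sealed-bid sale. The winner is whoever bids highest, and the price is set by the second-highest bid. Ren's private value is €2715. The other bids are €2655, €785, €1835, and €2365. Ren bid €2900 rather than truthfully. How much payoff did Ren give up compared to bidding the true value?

Regret: €0.

The highest competing bid is €2655.
Bidding truthfully at €2715: Ren has the top bid, wins, and pays the second-highest bid €2655. Payoff = €2715 − €2655 = €60.
Bidding €2900: Ren has the top bid, wins, and pays the second-highest bid €2655. Payoff = €2715 − €2655 = €60.
Regret = truthful payoff − actual payoff = €60 − €60 = €0.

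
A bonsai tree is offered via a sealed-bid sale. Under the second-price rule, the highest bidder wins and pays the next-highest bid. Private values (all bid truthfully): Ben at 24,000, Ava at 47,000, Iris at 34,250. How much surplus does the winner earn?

Ranking the bids: Ava 47,000, then Iris 34,250, then Ben 24,000.
Ava wins with the top bid and pays the second-highest, 34,250.
Surplus = 47,000 − 34,250 = 12,750.

Winner's surplus: 12,750.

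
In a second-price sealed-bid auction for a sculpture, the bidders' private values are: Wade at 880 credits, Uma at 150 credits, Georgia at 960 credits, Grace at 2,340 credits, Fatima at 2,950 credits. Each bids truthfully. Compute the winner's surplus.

Winner's surplus: 610 credits.

Ordered from highest: Fatima 2,950 credits, then Grace 2,340 credits, then Georgia 960 credits, then Wade 880 credits, then Uma 150 credits.
Fatima wins with the top bid and pays the second-highest, 2,340 credits.
Surplus = 2,950 credits − 2,340 credits = 610 credits.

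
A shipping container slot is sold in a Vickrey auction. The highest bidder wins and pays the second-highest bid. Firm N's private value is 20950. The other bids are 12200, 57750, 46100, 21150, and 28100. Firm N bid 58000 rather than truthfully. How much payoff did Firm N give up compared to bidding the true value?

The highest competing bid is 57750.
Bidding truthfully at 20950: the top bid is 57750 (a rival), so Firm N loses. Payoff = 0.
Bidding 58000: Firm N has the top bid, wins, and pays the second-highest bid 57750. Payoff = 20950 − 57750 = -36800.
Regret = truthful payoff − actual payoff = 0 − -36800 = 36800.
Deviating from a truthful bid can only lose payoff in a second-price auction — never gain.

Payoff forgone: 36800.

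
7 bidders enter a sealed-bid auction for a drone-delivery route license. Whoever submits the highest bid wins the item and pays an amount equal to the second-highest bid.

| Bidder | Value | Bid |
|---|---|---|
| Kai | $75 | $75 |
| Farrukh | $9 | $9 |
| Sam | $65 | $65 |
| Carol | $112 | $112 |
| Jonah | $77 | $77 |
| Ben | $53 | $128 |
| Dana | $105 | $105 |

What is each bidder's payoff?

Ordered from highest: Ben $128, then Carol $112, then Dana $105, then Jonah $77, then Kai $75, then Sam $65, then Farrukh $9.
Ben has the top bid and wins; the price is the second-highest bid, $112.
Ben's payoff = $53 − $112 = -$59. All other bidders lose, so their payoff is 0.

Kai $0, Farrukh $0, Sam $0, Carol $0, Jonah $0, Ben -$59, Dana $0.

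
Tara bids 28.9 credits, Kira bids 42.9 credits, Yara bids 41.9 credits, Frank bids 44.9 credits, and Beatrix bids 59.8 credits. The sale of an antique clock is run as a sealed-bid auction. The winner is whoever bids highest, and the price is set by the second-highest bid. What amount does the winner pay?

The winner pays 44.9 credits.

Ordered from highest: Beatrix 59.8 credits, then Frank 44.9 credits, then Kira 42.9 credits, then Yara 41.9 credits, then Tara 28.9 credits.
Beatrix has the highest bid, so Beatrix wins.
The second-highest bid is 44.9 credits, so that is what Beatrix pays.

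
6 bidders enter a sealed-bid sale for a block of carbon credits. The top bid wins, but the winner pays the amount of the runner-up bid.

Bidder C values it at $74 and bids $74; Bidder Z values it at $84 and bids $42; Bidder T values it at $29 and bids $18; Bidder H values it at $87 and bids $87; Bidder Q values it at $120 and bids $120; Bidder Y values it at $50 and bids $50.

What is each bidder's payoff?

Ranking the bids: Bidder Q $120 > Bidder H $87 > Bidder C $74 > Bidder Y $50 > Bidder Z $42 > Bidder T $18.
Bidder Q has the top bid and wins; the price is the second-highest bid, $87.
Bidder Q's payoff = $120 − $87 = $33. All other bidders lose, so their payoff is 0.

Payoffs: Bidder C $0, Bidder Z $0, Bidder T $0, Bidder H $0, Bidder Q $33, Bidder Y $0.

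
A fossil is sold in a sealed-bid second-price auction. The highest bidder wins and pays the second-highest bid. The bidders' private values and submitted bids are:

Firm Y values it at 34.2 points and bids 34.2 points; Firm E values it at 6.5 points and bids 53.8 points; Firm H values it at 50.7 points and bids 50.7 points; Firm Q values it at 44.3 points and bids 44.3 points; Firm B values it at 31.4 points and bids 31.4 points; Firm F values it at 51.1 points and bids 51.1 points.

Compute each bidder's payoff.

Payoffs: Firm Y 0.0 points, Firm E -44.6 points, Firm H 0.0 points, Firm Q 0.0 points, Firm B 0.0 points, Firm F 0.0 points.

Bids in descending order: Firm E 53.8 points, then Firm F 51.1 points, then Firm H 50.7 points, then Firm Q 44.3 points, then Firm Y 34.2 points, then Firm B 31.4 points.
Firm E has the top bid and wins; the price is the second-highest bid, 51.1 points.
Firm E's payoff = 6.5 points − 51.1 points = -44.6 points. All other bidders lose, so their payoff is 0.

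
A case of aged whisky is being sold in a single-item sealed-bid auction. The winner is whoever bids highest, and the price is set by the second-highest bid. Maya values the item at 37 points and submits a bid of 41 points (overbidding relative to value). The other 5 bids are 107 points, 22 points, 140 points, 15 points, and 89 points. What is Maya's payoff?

Highest competing bid: 140 points.
Maya's bid 41 points is not the highest, so Maya loses, pays nothing, and earns zero payoff.

Payoff = 0 points.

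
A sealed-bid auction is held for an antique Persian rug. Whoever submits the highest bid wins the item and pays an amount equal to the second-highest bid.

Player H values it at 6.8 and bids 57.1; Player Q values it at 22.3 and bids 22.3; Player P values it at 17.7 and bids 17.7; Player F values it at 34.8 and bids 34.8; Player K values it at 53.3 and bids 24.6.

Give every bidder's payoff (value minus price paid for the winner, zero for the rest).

Player H -28.0, Player Q 0.0, Player P 0.0, Player F 0.0, Player K 0.0.

Ordered from highest: Player H 57.1, then Player F 34.8, then Player K 24.6, then Player Q 22.3, then Player P 17.7.
Player H has the top bid and wins; the price is the second-highest bid, 34.8.
Player H's payoff = 6.8 − 34.8 = -28.0. All other bidders lose, so their payoff is 0.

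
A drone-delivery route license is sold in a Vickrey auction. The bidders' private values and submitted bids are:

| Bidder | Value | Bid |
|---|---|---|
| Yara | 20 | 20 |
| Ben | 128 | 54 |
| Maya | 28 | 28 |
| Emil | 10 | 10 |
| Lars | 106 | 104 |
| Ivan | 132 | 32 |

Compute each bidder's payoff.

Payoffs: Yara 0, Ben 0, Maya 0, Emil 0, Lars 52, Ivan 0.

Sorted high to low: Lars 104; Ben 54; Ivan 32; Maya 28; Yara 20; Emil 10.
Lars has the top bid and wins; the price is the second-highest bid, 54.
Lars's payoff = 106 − 54 = 52. All other bidders lose, so their payoff is 0.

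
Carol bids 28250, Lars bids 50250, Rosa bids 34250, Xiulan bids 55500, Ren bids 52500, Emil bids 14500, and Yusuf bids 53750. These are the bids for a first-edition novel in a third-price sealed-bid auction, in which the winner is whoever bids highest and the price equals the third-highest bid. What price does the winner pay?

The winner pays 52500.

Bids in descending order: Xiulan 55500; Yusuf 53750; Ren 52500; Lars 50250; Rosa 34250; Carol 28250; Emil 14500.
Xiulan is the highest bidder, so Xiulan wins.
Under the third-price rule, the price is the third-highest bid: 52500.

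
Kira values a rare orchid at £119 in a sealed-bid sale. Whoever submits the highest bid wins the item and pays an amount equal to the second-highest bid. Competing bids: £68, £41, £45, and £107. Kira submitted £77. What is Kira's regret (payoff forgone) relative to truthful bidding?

£12

The highest competing bid is £107.
Bidding truthfully at £119: Kira has the top bid, wins, and pays the second-highest bid £107. Payoff = £119 − £107 = £12.
Bidding £77: the top bid is £107 (a rival), so Kira loses. Payoff = £0.
Regret = truthful payoff − actual payoff = £12 − £0 = £12.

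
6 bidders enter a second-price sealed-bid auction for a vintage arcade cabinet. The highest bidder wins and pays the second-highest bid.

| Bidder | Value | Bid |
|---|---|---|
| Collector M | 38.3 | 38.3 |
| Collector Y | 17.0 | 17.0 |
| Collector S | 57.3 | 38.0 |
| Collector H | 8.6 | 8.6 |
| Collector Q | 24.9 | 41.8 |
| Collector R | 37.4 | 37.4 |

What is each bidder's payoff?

Sorted high to low: Collector Q 41.8 > Collector M 38.3 > Collector S 38.0 > Collector R 37.4 > Collector Y 17.0 > Collector H 8.6.
Collector Q has the top bid and wins; the price is the second-highest bid, 38.3.
Collector Q's payoff = 24.9 − 38.3 = -13.4. All other bidders lose, so their payoff is 0.

Payoffs: Collector M 0.0, Collector Y 0.0, Collector S 0.0, Collector H 0.0, Collector Q -13.4, Collector R 0.0.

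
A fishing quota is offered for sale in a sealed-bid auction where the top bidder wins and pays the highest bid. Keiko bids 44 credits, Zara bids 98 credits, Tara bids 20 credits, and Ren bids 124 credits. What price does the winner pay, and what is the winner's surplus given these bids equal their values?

Sorted high to low: Ren 124 credits > Zara 98 credits > Keiko 44 credits > Tara 20 credits.
Ren is the highest bidder, so Ren wins.
Under the first-price rule, the price is the highest bid: 124 credits.
Surplus = 124 credits − 124 credits = 0 credits.

The winner pays 124 credits for a surplus of 0 credits.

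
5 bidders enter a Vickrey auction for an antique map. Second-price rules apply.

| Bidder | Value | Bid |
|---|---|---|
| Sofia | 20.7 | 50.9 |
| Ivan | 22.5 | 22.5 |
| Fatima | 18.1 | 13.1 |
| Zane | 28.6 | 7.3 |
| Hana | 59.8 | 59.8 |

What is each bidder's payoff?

Ordered from highest: Hana 59.8, then Sofia 50.9, then Ivan 22.5, then Fatima 13.1, then Zane 7.3.
Hana has the top bid and wins; the price is the second-highest bid, 50.9.
Hana's payoff = 59.8 − 50.9 = 8.9. All other bidders lose, so their payoff is 0.

Sofia 0.0, Ivan 0.0, Fatima 0.0, Zane 0.0, Hana 8.9.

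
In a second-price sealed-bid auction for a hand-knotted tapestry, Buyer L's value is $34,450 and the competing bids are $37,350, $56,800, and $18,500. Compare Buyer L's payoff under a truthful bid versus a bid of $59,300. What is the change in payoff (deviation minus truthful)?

The highest competing bid is $56,800.
Bidding truthfully at $34,450: the top bid is $56,800 (a rival), so Buyer L loses. Payoff = $0.
Bidding $59,300: Buyer L has the top bid, wins, and pays the second-highest bid $56,800. Payoff = $34,450 − $56,800 = -$22,350.
Change = -$22,350 − $0 = -$22,350.

Payoff change: -$22,350.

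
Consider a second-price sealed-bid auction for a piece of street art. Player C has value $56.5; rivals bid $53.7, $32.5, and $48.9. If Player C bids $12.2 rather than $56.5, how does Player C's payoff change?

-$2.8

The highest competing bid is $53.7.
Bidding truthfully at $56.5: Player C has the top bid, wins, and pays the second-highest bid $53.7. Payoff = $56.5 − $53.7 = $2.8.
Bidding $12.2: the top bid is $53.7 (a rival), so Player C loses. Payoff = $0.0.
Change = $0.0 − $2.8 = -$2.8.
Deviating from a truthful bid can only lose payoff in a second-price auction — never gain.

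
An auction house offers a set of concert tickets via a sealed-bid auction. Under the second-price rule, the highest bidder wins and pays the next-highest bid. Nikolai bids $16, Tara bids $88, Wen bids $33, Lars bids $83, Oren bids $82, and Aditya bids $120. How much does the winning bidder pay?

Ranking the bids: Aditya $120; Tara $88; Lars $83; Oren $82; Wen $33; Nikolai $16.
Aditya has the highest bid, so Aditya wins.
The second-highest bid is $88, so that is what Aditya pays.

$88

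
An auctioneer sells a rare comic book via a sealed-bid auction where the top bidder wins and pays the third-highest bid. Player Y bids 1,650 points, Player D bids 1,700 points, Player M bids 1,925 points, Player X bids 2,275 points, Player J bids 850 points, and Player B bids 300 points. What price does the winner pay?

Sorted high to low: Player X 2,275 points > Player M 1,925 points > Player D 1,700 points > Player Y 1,650 points > Player J 850 points > Player B 300 points.
Player X is the highest bidder, so Player X wins.
Under the third-price rule, the price is the third-highest bid: 1,700 points.

The winner pays 1,700 points.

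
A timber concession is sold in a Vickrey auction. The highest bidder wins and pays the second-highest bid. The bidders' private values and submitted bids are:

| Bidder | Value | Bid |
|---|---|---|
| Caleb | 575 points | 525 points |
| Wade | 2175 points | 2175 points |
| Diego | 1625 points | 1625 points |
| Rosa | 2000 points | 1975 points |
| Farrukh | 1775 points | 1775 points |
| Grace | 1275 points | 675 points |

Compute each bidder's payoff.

Caleb 0 points, Wade 200 points, Diego 0 points, Rosa 0 points, Farrukh 0 points, Grace 0 points.

Ranking the bids: Wade 2175 points > Rosa 1975 points > Farrukh 1775 points > Diego 1625 points > Grace 675 points > Caleb 525 points.
Wade has the top bid and wins; the price is the second-highest bid, 1975 points.
Wade's payoff = 2175 points − 1975 points = 200 points. All other bidders lose, so their payoff is 0.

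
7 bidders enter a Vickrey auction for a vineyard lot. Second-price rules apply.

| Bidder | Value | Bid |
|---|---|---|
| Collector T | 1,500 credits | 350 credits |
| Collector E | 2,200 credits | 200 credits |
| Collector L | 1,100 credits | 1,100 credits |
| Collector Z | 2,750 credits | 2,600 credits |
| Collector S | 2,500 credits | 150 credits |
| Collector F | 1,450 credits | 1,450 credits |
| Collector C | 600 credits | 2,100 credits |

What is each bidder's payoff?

Payoffs: Collector T 0 credits, Collector E 0 credits, Collector L 0 credits, Collector Z 650 credits, Collector S 0 credits, Collector F 0 credits, Collector C 0 credits.

Bids in descending order: Collector Z 2,600 credits, then Collector C 2,100 credits, then Collector F 1,450 credits, then Collector L 1,100 credits, then Collector T 350 credits, then Collector E 200 credits, then Collector S 150 credits.
Collector Z has the top bid and wins; the price is the second-highest bid, 2,100 credits.
Collector Z's payoff = 2,750 credits − 2,100 credits = 650 credits. All other bidders lose, so their payoff is 0.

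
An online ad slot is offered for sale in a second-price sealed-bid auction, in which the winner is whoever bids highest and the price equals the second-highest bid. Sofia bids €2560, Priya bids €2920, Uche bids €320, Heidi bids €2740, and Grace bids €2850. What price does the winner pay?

The winner pays €2850.

Ordered from highest: Priya €2920 > Grace €2850 > Heidi €2740 > Sofia €2560 > Uche €320.
Priya is the highest bidder, so Priya wins.
Under the second-price rule, the price is the second-highest bid: €2850.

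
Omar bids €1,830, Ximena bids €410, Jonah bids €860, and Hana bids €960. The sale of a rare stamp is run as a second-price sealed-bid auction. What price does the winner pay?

Bids in descending order: Omar €1,830, then Hana €960, then Jonah €860, then Ximena €410.
Omar has the highest bid, so Omar wins.
The second-highest bid is €960, so that is what Omar pays.

Price paid: €960.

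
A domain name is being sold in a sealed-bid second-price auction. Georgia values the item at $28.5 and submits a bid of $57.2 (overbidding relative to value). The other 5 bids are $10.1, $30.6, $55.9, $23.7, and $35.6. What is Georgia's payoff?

-$27.4

Highest competing bid: $55.9.
Georgia's bid $57.2 is the highest overall, so Georgia wins and pays the second-highest bid, $55.9.
Payoff = value − price = $28.5 − $55.9 = -$27.4.
Overbidding won the item at a price above value — truthful bidding would have avoided this loss.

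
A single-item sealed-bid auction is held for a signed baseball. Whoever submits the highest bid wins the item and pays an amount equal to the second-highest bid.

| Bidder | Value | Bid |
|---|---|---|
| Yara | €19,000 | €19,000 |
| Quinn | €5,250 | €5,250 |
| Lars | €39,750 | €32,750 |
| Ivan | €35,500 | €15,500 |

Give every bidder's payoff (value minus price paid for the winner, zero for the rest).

Yara €0, Quinn €0, Lars €20,750, Ivan €0.

Ordered from highest: Lars €32,750, then Yara €19,000, then Ivan €15,500, then Quinn €5,250.
Lars has the top bid and wins; the price is the second-highest bid, €19,000.
Lars's payoff = €39,750 − €19,000 = €20,750. All other bidders lose, so their payoff is 0.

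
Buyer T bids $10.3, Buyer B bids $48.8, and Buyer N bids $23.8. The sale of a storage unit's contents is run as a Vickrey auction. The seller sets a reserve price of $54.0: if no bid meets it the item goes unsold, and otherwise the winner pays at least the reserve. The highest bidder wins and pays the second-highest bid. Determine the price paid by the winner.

unsold

Bids in descending order: Buyer B $48.8 > Buyer N $23.8 > Buyer T $10.3.
The top bid $48.8 is below the reserve $54.0, so the item goes unsold and nothing is paid.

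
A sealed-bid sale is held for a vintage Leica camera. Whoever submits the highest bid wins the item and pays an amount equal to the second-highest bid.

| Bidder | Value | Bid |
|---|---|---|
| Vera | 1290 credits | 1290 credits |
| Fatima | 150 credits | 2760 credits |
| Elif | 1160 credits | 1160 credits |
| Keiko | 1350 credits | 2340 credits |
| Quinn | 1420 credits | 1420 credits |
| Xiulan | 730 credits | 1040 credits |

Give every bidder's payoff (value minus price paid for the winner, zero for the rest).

Sorted high to low: Fatima 2760 credits, then Keiko 2340 credits, then Quinn 1420 credits, then Vera 1290 credits, then Elif 1160 credits, then Xiulan 1040 credits.
Fatima has the top bid and wins; the price is the second-highest bid, 2340 credits.
Fatima's payoff = 150 credits − 2340 credits = -2190 credits. All other bidders lose, so their payoff is 0.

Payoffs: Vera 0 credits, Fatima -2190 credits, Elif 0 credits, Keiko 0 credits, Quinn 0 credits, Xiulan 0 credits.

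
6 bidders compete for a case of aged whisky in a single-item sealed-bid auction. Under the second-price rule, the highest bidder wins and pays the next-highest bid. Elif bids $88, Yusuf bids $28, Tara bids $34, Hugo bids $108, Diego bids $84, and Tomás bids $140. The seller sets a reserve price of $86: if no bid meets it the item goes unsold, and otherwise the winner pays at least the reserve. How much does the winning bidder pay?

Price paid: $108.

Bids in descending order: Tomás $140 > Hugo $108 > Elif $88 > Diego $84 > Tara $34 > Yusuf $28.
Tomás has the highest bid, so Tomás wins.
The second-highest bid is $108, which exceeds the reserve, so that sets the price.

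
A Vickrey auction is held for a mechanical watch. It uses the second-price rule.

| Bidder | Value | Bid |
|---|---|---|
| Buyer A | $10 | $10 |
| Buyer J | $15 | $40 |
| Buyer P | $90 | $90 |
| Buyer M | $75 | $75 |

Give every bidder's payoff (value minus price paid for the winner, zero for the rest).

Buyer A $0, Buyer J $0, Buyer P $15, Buyer M $0.

Sorted high to low: Buyer P $90 > Buyer M $75 > Buyer J $40 > Buyer A $10.
Buyer P has the top bid and wins; the price is the second-highest bid, $75.
Buyer P's payoff = $90 − $75 = $15. All other bidders lose, so their payoff is 0.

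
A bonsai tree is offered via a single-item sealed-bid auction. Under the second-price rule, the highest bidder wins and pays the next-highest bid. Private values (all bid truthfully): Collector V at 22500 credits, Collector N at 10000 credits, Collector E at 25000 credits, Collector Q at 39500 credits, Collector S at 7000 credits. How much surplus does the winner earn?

Surplus = 14500 credits.

Ordered from highest: Collector Q 39500 credits > Collector E 25000 credits > Collector V 22500 credits > Collector N 10000 credits > Collector S 7000 credits.
Collector Q wins with the top bid and pays the second-highest, 25000 credits.
Surplus = 39500 credits − 25000 credits = 14500 credits.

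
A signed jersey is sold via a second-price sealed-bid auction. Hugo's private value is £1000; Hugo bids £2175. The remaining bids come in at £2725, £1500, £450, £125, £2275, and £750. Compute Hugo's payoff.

Highest competing bid: £2725.
Hugo's bid £2175 is not the highest, so Hugo loses, pays nothing, and earns zero payoff.

£0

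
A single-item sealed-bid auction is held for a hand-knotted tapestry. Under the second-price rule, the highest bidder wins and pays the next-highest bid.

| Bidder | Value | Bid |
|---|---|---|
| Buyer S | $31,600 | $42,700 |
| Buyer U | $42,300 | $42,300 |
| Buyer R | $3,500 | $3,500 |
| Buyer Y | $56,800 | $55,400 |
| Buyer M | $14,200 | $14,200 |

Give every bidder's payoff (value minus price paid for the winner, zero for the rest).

Payoffs: Buyer S $0, Buyer U $0, Buyer R $0, Buyer Y $14,100, Buyer M $0.

Ordered from highest: Buyer Y $55,400; Buyer S $42,700; Buyer U $42,300; Buyer M $14,200; Buyer R $3,500.
Buyer Y has the top bid and wins; the price is the second-highest bid, $42,700.
Buyer Y's payoff = $56,800 − $42,700 = $14,100. All other bidders lose, so their payoff is 0.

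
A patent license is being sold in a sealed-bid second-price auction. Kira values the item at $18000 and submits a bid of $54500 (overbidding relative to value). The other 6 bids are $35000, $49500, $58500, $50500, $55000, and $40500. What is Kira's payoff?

Highest competing bid: $58500.
Kira's bid $54500 is not the highest, so Kira loses, pays nothing, and earns zero payoff.

Payoff = $0.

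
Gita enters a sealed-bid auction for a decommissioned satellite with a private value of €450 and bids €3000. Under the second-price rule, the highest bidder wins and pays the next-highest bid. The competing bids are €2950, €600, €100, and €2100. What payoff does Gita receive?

Highest competing bid: €2950.
Gita's bid €3000 is the highest overall, so Gita wins and pays the second-highest bid, €2950.
Payoff = value − price = €450 − €2950 = -€2500.

-€2500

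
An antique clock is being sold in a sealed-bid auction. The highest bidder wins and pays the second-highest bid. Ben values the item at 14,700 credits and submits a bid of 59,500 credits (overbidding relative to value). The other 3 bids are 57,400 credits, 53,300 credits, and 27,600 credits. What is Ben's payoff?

Highest competing bid: 57,400 credits.
Ben's bid 59,500 credits is the highest overall, so Ben wins and pays the second-highest bid, 57,400 credits.
Payoff = value − price = 14,700 credits − 57,400 credits = -42,700 credits.
Overbidding won the item at a price above value — truthful bidding would have avoided this loss.

Ben's payoff: -42,700 credits.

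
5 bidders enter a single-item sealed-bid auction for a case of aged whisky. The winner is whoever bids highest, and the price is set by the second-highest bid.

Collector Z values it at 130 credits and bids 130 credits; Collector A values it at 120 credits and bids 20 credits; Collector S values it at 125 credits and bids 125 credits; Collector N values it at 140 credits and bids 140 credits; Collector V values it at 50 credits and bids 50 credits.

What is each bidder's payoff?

Sorted high to low: Collector N 140 credits, then Collector Z 130 credits, then Collector S 125 credits, then Collector V 50 credits, then Collector A 20 credits.
Collector N has the top bid and wins; the price is the second-highest bid, 130 credits.
Collector N's payoff = 140 credits − 130 credits = 10 credits. All other bidders lose, so their payoff is 0.

Payoffs: Collector Z 0 credits, Collector A 0 credits, Collector S 0 credits, Collector N 10 credits, Collector V 0 credits.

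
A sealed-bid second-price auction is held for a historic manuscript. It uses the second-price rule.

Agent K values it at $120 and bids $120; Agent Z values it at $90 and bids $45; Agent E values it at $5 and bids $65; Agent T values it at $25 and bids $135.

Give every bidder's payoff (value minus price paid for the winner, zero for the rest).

Agent K $0, Agent Z $0, Agent E $0, Agent T -$95.

Sorted high to low: Agent T $135, then Agent K $120, then Agent E $65, then Agent Z $45.
Agent T has the top bid and wins; the price is the second-highest bid, $120.
Agent T's payoff = $25 − $120 = -$95. All other bidders lose, so their payoff is 0.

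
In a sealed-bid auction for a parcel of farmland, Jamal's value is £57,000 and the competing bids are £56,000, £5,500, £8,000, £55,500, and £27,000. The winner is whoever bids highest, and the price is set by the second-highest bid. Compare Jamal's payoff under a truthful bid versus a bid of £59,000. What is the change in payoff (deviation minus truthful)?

The highest competing bid is £56,000.
Bidding truthfully at £57,000: Jamal has the top bid, wins, and pays the second-highest bid £56,000. Payoff = £57,000 − £56,000 = £1,000.
Bidding £59,000: Jamal has the top bid, wins, and pays the second-highest bid £56,000. Payoff = £57,000 − £56,000 = £1,000.
Change = £1,000 − £1,000 = £0.

£0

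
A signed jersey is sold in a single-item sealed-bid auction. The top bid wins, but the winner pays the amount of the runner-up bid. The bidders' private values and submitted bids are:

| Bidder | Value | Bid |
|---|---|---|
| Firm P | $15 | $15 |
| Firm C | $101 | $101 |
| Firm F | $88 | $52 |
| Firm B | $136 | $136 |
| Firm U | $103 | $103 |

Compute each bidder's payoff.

Ordered from highest: Firm B $136; Firm U $103; Firm C $101; Firm F $52; Firm P $15.
Firm B has the top bid and wins; the price is the second-highest bid, $103.
Firm B's payoff = $136 − $103 = $33. All other bidders lose, so their payoff is 0.

Payoffs: Firm P $0, Firm C $0, Firm F $0, Firm B $33, Firm U $0.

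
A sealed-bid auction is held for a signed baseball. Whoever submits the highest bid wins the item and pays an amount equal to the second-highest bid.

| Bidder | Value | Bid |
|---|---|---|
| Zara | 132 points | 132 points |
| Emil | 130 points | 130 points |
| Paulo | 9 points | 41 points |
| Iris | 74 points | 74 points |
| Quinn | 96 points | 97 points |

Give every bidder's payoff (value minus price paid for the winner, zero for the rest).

Sorted high to low: Zara 132 points, then Emil 130 points, then Quinn 97 points, then Iris 74 points, then Paulo 41 points.
Zara has the top bid and wins; the price is the second-highest bid, 130 points.
Zara's payoff = 132 points − 130 points = 2 points. All other bidders lose, so their payoff is 0.

Payoffs: Zara 2 points, Emil 0 points, Paulo 0 points, Iris 0 points, Quinn 0 points.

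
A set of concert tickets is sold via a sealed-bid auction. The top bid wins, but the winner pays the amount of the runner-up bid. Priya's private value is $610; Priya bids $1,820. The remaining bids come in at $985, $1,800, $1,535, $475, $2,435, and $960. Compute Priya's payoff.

Highest competing bid: $2,435.
Priya's bid $1,820 is not the highest, so Priya loses, pays nothing, and earns zero payoff.

$0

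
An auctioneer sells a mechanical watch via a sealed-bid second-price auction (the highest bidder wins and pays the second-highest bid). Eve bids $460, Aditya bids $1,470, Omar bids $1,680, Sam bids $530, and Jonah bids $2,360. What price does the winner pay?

Sorted high to low: Jonah $2,360, then Omar $1,680, then Aditya $1,470, then Sam $530, then Eve $460.
Jonah is the highest bidder, so Jonah wins.
Under the second-price rule, the price is the second-highest bid: $1,680.

$1,680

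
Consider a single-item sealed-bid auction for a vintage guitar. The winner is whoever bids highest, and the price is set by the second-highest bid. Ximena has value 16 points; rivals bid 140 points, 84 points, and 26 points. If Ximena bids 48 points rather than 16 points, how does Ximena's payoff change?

0 points

The highest competing bid is 140 points.
Bidding truthfully at 16 points: the top bid is 140 points (a rival), so Ximena loses. Payoff = 0 points.
Bidding 48 points: the top bid is 140 points (a rival), so Ximena loses. Payoff = 0 points.
Change = 0 points − 0 points = 0 points.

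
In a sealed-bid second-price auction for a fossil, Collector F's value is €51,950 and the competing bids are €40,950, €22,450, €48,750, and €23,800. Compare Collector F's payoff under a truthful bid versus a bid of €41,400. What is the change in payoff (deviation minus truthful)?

-€3,200

The highest competing bid is €48,750.
Bidding truthfully at €51,950: Collector F has the top bid, wins, and pays the second-highest bid €48,750. Payoff = €51,950 − €48,750 = €3,200.
Bidding €41,400: the top bid is €48,750 (a rival), so Collector F loses. Payoff = €0.
Change = €0 − €3,200 = -€3,200.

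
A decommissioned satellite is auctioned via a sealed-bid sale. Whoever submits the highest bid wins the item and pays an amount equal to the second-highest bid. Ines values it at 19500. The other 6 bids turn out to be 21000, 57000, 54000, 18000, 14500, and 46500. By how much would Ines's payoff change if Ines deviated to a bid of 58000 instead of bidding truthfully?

Payoff change: -37500.

The highest competing bid is 57000.
Bidding truthfully at 19500: the top bid is 57000 (a rival), so Ines loses. Payoff = 0.
Bidding 58000: Ines has the top bid, wins, and pays the second-highest bid 57000. Payoff = 19500 − 57000 = -37500.
Change = -37500 − 0 = -37500.
This is the dominant-strategy logic: truthful bidding weakly beats any alternative.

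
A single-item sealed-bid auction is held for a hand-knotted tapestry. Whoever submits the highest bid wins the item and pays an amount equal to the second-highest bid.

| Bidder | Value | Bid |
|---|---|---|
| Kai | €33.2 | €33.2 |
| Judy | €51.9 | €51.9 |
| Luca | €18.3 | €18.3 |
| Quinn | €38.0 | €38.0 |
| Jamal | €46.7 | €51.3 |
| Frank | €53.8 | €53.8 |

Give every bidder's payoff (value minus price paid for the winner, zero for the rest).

Ranking the bids: Frank €53.8; Judy €51.9; Jamal €51.3; Quinn €38.0; Kai €33.2; Luca €18.3.
Frank has the top bid and wins; the price is the second-highest bid, €51.9.
Frank's payoff = €53.8 − €51.9 = €1.9. All other bidders lose, so their payoff is 0.

Kai €0.0, Judy €0.0, Luca €0.0, Quinn €0.0, Jamal €0.0, Frank €1.9.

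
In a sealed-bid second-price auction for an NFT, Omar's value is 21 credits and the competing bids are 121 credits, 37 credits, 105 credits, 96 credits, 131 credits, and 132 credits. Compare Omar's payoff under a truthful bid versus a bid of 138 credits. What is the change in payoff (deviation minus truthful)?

The highest competing bid is 132 credits.
Bidding truthfully at 21 credits: the top bid is 132 credits (a rival), so Omar loses. Payoff = 0 credits.
Bidding 138 credits: Omar has the top bid, wins, and pays the second-highest bid 132 credits. Payoff = 21 credits − 132 credits = -111 credits.
Change = -111 credits − 0 credits = -111 credits.

Change in payoff: -111 credits.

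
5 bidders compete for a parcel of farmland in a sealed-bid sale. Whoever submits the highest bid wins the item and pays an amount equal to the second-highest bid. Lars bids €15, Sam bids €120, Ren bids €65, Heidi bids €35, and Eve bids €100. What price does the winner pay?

Ordered from highest: Sam €120; Eve €100; Ren €65; Heidi €35; Lars €15.
Sam has the highest bid, so Sam wins.
The second-highest bid is €100, so that is what Sam pays.

The winner pays €100.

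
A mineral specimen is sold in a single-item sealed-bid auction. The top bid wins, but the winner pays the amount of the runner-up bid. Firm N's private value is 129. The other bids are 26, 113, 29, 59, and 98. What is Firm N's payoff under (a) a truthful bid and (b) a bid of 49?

The highest competing bid is 113.
Bidding truthfully at 129: Firm N has the top bid, wins, and pays the second-highest bid 113. Payoff = 129 − 113 = 16.
Bidding 49: the top bid is 113 (a rival), so Firm N loses. Payoff = 0.

(a) 16  (b) 0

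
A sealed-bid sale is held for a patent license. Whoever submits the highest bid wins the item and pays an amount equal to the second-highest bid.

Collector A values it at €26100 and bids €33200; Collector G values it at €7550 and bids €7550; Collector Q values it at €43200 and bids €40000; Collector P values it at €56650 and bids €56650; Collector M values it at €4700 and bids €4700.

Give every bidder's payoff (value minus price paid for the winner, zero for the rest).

Collector A €0, Collector G €0, Collector Q €0, Collector P €16650, Collector M €0.

Ordered from highest: Collector P €56650 > Collector Q €40000 > Collector A €33200 > Collector G €7550 > Collector M €4700.
Collector P has the top bid and wins; the price is the second-highest bid, €40000.
Collector P's payoff = €56650 − €40000 = €16650. All other bidders lose, so their payoff is 0.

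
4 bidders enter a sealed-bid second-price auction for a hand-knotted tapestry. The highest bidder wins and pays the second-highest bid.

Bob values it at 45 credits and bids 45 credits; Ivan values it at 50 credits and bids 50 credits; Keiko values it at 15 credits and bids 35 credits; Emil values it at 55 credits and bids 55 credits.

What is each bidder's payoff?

Bids in descending order: Emil 55 credits > Ivan 50 credits > Bob 45 credits > Keiko 35 credits.
Emil has the top bid and wins; the price is the second-highest bid, 50 credits.
Emil's payoff = 55 credits − 50 credits = 5 credits. All other bidders lose, so their payoff is 0.

Payoffs: Bob 0 credits, Ivan 0 credits, Keiko 0 credits, Emil 5 credits.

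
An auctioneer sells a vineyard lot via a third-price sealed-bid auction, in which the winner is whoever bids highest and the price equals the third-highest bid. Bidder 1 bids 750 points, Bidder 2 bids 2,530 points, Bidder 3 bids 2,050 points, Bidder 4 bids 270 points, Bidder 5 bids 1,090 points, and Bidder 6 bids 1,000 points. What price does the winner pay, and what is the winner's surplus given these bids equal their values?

Sorted high to low: Bidder 2 2,530 points, then Bidder 3 2,050 points, then Bidder 5 1,090 points, then Bidder 6 1,000 points, then Bidder 1 750 points, then Bidder 4 270 points.
Bidder 2 is the highest bidder, so Bidder 2 wins.
Under the third-price rule, the price is the third-highest bid: 1,090 points.
Surplus = 2,530 points − 1,090 points = 1,440 points.

The winner pays 1,090 points for a surplus of 1,440 points.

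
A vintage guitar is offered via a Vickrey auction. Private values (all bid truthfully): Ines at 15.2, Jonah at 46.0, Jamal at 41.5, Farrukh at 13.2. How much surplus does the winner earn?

Surplus = 4.5.

Ranking the bids: Jonah 46.0 > Jamal 41.5 > Ines 15.2 > Farrukh 13.2.
Jonah wins with the top bid and pays the second-highest, 41.5.
Surplus = 46.0 − 41.5 = 4.5.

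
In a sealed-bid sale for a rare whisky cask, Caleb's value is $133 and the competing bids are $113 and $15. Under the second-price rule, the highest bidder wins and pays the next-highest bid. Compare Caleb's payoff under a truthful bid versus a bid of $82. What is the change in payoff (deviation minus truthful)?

-$20

The highest competing bid is $113.
Bidding truthfully at $133: Caleb has the top bid, wins, and pays the second-highest bid $113. Payoff = $133 − $113 = $20.
Bidding $82: the top bid is $113 (a rival), so Caleb loses. Payoff = $0.
Change = $0 − $20 = -$20.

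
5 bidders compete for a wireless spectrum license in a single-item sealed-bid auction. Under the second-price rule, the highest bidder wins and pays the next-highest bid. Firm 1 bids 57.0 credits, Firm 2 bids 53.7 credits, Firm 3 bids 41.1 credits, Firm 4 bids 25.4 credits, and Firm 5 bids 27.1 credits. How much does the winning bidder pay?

Price paid: 53.7 credits.

Sorted high to low: Firm 1 57.0 credits > Firm 2 53.7 credits > Firm 3 41.1 credits > Firm 5 27.1 credits > Firm 4 25.4 credits.
Firm 1 has the highest bid, so Firm 1 wins.
The second-highest bid is 53.7 credits, so that is what Firm 1 pays.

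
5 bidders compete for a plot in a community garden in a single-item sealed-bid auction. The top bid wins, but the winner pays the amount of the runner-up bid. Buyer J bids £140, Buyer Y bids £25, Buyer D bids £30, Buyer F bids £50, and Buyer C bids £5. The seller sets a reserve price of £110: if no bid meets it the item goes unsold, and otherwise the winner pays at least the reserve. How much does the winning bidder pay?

£110

Ordered from highest: Buyer J £140 > Buyer F £50 > Buyer D £30 > Buyer Y £25 > Buyer C £5.
Buyer J has the highest bid, so Buyer J wins.
The second-highest bid is £50, but the reserve £110 is higher, so the price is the reserve.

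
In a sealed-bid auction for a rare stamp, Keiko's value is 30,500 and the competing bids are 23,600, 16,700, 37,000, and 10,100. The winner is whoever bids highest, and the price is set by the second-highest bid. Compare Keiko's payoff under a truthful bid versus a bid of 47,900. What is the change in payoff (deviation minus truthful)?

Change in payoff: -6,500.

The highest competing bid is 37,000.
Bidding truthfully at 30,500: the top bid is 37,000 (a rival), so Keiko loses. Payoff = 0.
Bidding 47,900: Keiko has the top bid, wins, and pays the second-highest bid 37,000. Payoff = 30,500 − 37,000 = -6,500.
Change = -6,500 − 0 = -6,500.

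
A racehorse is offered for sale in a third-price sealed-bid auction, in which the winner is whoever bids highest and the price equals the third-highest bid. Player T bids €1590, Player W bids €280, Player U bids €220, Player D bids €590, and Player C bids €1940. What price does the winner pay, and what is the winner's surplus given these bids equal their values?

Bids in descending order: Player C €1940; Player T €1590; Player D €590; Player W €280; Player U €220.
Player C is the highest bidder, so Player C wins.
Under the third-price rule, the price is the third-highest bid: €590.
Surplus = €1940 − €590 = €1350.

The winner pays €590 for a surplus of €1350.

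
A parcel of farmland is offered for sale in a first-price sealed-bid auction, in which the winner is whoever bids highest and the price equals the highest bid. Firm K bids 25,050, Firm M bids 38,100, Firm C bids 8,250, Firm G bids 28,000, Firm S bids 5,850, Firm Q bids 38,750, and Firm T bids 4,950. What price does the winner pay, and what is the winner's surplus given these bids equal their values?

Ordered from highest: Firm Q 38,750; Firm M 38,100; Firm G 28,000; Firm K 25,050; Firm C 8,250; Firm S 5,850; Firm T 4,950.
Firm Q is the highest bidder, so Firm Q wins.
Under the first-price rule, the price is the highest bid: 38,750.
Surplus = 38,750 − 38,750 = 0.

The winner pays 38,750 for a surplus of 0.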